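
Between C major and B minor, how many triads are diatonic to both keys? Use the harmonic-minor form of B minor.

2

Diatonic triads of C major: C (I), Dm (ii), Em (iii), F (IV), G (V), Am (vi), Bdim (vii°).
Diatonic triads of B minor (harmonic minor): Bm (i), C#dim (ii°), Daug (III+), Em (iv), F# (V), G (VI), A#dim (vii°).
Matching root and quality in both lists: Em, G.
That gives 2 common triads.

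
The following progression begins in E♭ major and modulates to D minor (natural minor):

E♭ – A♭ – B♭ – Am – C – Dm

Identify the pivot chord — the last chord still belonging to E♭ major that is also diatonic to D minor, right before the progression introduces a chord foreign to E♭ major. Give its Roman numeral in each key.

Chords diatonic to E♭ major: E♭, Fm, Gm, A♭, B♭, Cm, Ddim.
Reading the progression, the first chord not in that set is Am, so the modulation leaves E♭ major there.
The chord immediately before Am is B♭, which is diatonic to both keys: V in E♭ major and VI in D minor.

B♭ — V in E♭ major, VI in D minor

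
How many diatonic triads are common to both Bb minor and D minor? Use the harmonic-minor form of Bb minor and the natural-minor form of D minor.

Diatonic triads of Bb minor (harmonic minor): Bbm (i), Cdim (ii°), Dbaug (III+), Ebm (iv), F (V), Gb (VI), Adim (vii°).
Diatonic triads of D minor (natural minor): Dm (i), Edim (ii°), F (III), Gm (iv), Am (v), Bb (VI), C (VII).
Matching root and quality in both lists: F.
That gives 1 common triad.

1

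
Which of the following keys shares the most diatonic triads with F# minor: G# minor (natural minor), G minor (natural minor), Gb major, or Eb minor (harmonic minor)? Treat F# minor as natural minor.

G# minor

Triads of F# minor (natural minor): F#m (i), G#dim (ii°), A (III), Bm (iv), C#m (v), D (VI), E (VII).
G# minor (natural minor) shares 2: C#m, E.
G minor (natural minor) shares 0: none.
Gb major shares 0: none.
Eb minor (harmonic minor) shares 0: none.
The most common triads (2) are shared with G# minor.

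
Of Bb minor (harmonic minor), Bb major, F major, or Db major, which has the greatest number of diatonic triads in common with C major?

Triads of C major: C (I), Dm (ii), Em (iii), F (IV), G (V), Am (vi), Bdim (vii°).
Bb minor (harmonic minor) shares 1: F.
Bb major shares 2: Dm, F.
F major shares 4: C, Dm, F, Am.
Db major shares 0: none.
The most common triads (4) are shared with F major.

F major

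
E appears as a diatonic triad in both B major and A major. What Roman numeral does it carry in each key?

The scale of B major is B C♯ D♯ E F♯ G♯ A♯; E is degree 4, and the triad built there (E-G♯-B) is major, so it is IV.
The scale of A major is A B C♯ D E F♯ G♯; E is degree 5, and the triad built there (E-G♯-B) is major, so it is V.

IV in B major; V in A major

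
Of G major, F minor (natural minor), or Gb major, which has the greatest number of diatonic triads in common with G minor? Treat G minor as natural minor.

F minor

Triads of G minor (natural minor): G minor (i), A diminished (ii°), Bb major (III), C minor (iv), D minor (v), Eb major (VI), F major (VII).
G major shares 0: none.
F minor (natural minor) shares 2: Cm, Eb.
Gb major shares 0: none.
The most common triads (2) are shared with F minor.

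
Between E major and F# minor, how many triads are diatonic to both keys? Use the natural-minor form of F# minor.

4

Diatonic triads of E major: E (I), F#m (ii), G#m (iii), A (IV), B (V), C#m (vi), D#dim (vii°).
Diatonic triads of F# minor (natural minor): F#m (i), G#dim (ii°), A (III), Bm (iv), C#m (v), D (VI), E (VII).
Matching root and quality in both lists: E, F#m, A, C#m.
That gives 4 common triads.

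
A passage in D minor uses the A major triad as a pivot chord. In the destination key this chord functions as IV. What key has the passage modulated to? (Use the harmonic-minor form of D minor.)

E major

The numeral IV denotes a major triad on scale degree 4. With A on degree 4, the tonic of the new key is E.
Degree 4 carries a major triad in major keys, so the destination is E major.
Check: the diatonic triads of E major are E (I), F#m (ii), G#m (iii), A (IV), B (V), C#m (vi), D#dim (vii°) — A major is indeed IV.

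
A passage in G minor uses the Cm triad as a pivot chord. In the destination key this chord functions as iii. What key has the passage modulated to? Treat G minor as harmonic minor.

Ab major

The numeral iii denotes a minor triad on scale degree 3. With C on degree 3, the tonic of the new key is Ab.
Degree 3 carries a minor triad in major keys, so the destination is Ab major.
Check: the diatonic triads of Ab major are Ab (I), Bbm (ii), Cm (iii), Db (IV), Eb (V), Fm (vi), Gdim (vii°) — Cm is indeed iii.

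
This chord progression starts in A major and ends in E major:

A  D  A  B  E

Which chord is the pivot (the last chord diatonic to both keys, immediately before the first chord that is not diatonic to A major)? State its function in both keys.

A — I in A major, IV in E major

Chords diatonic to A major: A, Bm, C#m, D, E, F#m, G#dim.
Reading the progression, the first chord not in that set is B, so the modulation leaves A major there.
The chord immediately before B is A, which is diatonic to both keys: I in A major and IV in E major.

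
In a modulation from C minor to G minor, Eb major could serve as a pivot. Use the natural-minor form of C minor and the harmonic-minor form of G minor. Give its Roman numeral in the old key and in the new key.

III in C minor; VI in G minor

The scale of C minor (natural minor) is C D Eb F G Ab Bb; Eb is degree 3, and the triad built there (Eb-G-Bb) is major, so it is III.
The scale of G minor (harmonic minor) is G A Bb C D Eb F#; Eb is degree 6, and the triad built there (Eb-G-Bb) is major, so it is VI.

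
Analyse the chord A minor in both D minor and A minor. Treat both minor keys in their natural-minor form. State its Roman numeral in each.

The scale of D minor (natural minor) is D E F G A B♭ C; A is degree 5, and the triad built there (A-C-E) is minor, so it is v.
The scale of A minor (natural minor) is A B C D E F G; A is degree 1, and the triad built there (A-C-E) is minor, so it is i.

v in D minor; i in A minor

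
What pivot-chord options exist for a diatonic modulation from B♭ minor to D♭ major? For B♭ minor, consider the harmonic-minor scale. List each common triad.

Triads in B♭ minor (harmonic minor): B♭ minor (i), C diminished (ii°), D♭ augmented (III+), E♭ minor (iv), F major (V), G♭ major (VI), A diminished (vii°).
Triads in D♭ major: D♭ major (I), E♭ minor (ii), F minor (iii), G♭ major (IV), A♭ major (V), B♭ minor (vi), C diminished (vii°).
Shared triads with their functions: B♭ minor (i in B♭ minor, vi in D♭ major); C diminished (ii° in B♭ minor, vii° in D♭ major); E♭ minor (iv in B♭ minor, ii in D♭ major); G♭ major (VI in B♭ minor, IV in D♭ major).

B♭m, Cdim, E♭m, G♭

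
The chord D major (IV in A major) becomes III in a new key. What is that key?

The numeral III denotes a major triad on scale degree 3. With D on degree 3, the tonic of the new key is B.
Degree 3 carries a major triad in natural-minor keys, so the destination is B minor.
Check: the diatonic triads of B minor (natural minor) are Bm (i), C#dim (ii°), D (III), Em (iv), F#m (v), G (VI), A (VII) — D major is indeed III.

B minor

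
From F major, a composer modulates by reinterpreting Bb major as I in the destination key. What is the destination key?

The numeral I denotes a major triad on scale degree 1. With Bb on degree 1, the tonic of the new key is Bb.
Degree 1 carries a major triad in major keys, so the destination is Bb major.
Check: the diatonic triads of Bb major are Bb (I), Cm (ii), Dm (iii), Eb (IV), F (V), Gm (vi), Adim (vii°) — Bb major is indeed I.

Bb major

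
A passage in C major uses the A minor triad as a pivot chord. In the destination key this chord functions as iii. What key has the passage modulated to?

F major

The numeral iii denotes a minor triad on scale degree 3. With A on degree 3, the tonic of the new key is F.
Degree 3 carries a minor triad in major keys, so the destination is F major.
Check: the diatonic triads of F major are F (I), Gm (ii), Am (iii), Bb (IV), C (V), Dm (vi), Edim (vii°) — A minor is indeed iii.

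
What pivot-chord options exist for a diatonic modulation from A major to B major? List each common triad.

C#m, E

Triads in A major: A (I), Bm (ii), C#m (iii), D (IV), E (V), F#m (vi), G#dim (vii°).
Triads in B major: B (I), C#m (ii), D#m (iii), E (IV), F# (V), G#m (vi), A#dim (vii°).
Shared triads with their functions: C#m (iii in A major, ii in B major); E (V in A major, IV in B major).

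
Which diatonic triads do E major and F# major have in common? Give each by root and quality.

Triads in E major: E (I), F#m (ii), G#m (iii), A (IV), B (V), C#m (vi), D#dim (vii°).
Triads in F# major: F# (I), G#m (ii), A#m (iii), B (IV), C# (V), D#m (vi), E#dim (vii°).
Shared triads with their functions: G#m (iii in E major, ii in F# major); B (V in E major, IV in F# major).

G#m, B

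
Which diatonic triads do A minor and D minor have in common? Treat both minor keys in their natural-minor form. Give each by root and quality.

Am, C, Dm, F

Triads in A minor (natural minor): A minor (i), B diminished (ii°), C major (III), D minor (iv), E minor (v), F major (VI), G major (VII).
Triads in D minor (natural minor): D minor (i), E diminished (ii°), F major (III), G minor (iv), A minor (v), Bb major (VI), C major (VII).
Shared triads with their functions: A minor (i in A minor, v in D minor); C major (III in A minor, VII in D minor); D minor (iv in A minor, i in D minor); F major (VI in A minor, III in D minor).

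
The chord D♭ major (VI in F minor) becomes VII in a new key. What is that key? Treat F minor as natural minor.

The numeral VII denotes a major triad on scale degree 7. With D♭ on degree 7, the tonic of the new key is E♭.
Degree 7 carries a major triad in natural-minor keys, so the destination is E♭ minor.
Check: the diatonic triads of E♭ minor (natural minor) are E♭m (i), Fdim (ii°), G♭ (III), A♭m (iv), B♭m (v), C♭ (VI), D♭ (VII) — D♭ major is indeed VII.

E♭ minor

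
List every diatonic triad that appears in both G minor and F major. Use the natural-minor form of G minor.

Gm, Bb, Dm, F

Triads in G minor (natural minor): Gm (i), Adim (ii°), Bb (III), Cm (iv), Dm (v), Eb (VI), F (VII).
Triads in F major: F (I), Gm (ii), Am (iii), Bb (IV), C (V), Dm (vi), Edim (vii°).
Shared triads with their functions: Gm (i in G minor, ii in F major); Bb (III in G minor, IV in F major); Dm (v in G minor, vi in F major); F (VII in G minor, I in F major).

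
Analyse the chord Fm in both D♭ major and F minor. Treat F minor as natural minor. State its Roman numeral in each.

The scale of D♭ major is D♭ E♭ F G♭ A♭ B♭ C; F is degree 3, and the triad built there (F-A♭-C) is minor, so it is iii.
The scale of F minor (natural minor) is F G A♭ B♭ C D♭ E♭; F is degree 1, and the triad built there (F-A♭-C) is minor, so it is i.

iii in D♭ major; i in F minor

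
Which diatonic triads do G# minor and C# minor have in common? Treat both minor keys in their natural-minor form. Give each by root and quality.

G#m, B, C#m, E

Triads in G# minor (natural minor): G#m (i), A#dim (ii°), B (III), C#m (iv), D#m (v), E (VI), F# (VII).
Triads in C# minor (natural minor): C#m (i), D#dim (ii°), E (III), F#m (iv), G#m (v), A (VI), B (VII).
Shared triads with their functions: G#m (i in G# minor, v in C# minor); B (III in G# minor, VII in C# minor); C#m (iv in G# minor, i in C# minor); E (VI in G# minor, III in C# minor).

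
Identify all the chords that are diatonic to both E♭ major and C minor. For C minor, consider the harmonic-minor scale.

Triads in E♭ major: E♭ (I), Fm (ii), Gm (iii), A♭ (IV), B♭ (V), Cm (vi), Ddim (vii°).
Triads in C minor (harmonic minor): Cm (i), Ddim (ii°), E♭aug (III+), Fm (iv), G (V), A♭ (VI), Bdim (vii°).
Shared triads with their functions: Fm (ii in E♭ major, iv in C minor); A♭ (IV in E♭ major, VI in C minor); Cm (vi in E♭ major, i in C minor); Ddim (vii° in E♭ major, ii° in C minor).

Fm, A♭, Cm, Ddim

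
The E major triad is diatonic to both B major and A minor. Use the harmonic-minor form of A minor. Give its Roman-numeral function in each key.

IV in B major; V in A minor

The scale of B major is B C# D# E F# G# A#; E is degree 4, and the triad built there (E-G#-B) is major, so it is IV.
The scale of A minor (harmonic minor) is A B C D E F G#; E is degree 5, and the triad built there (E-G#-B) is major, so it is V.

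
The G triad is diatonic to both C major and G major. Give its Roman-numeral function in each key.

V in C major; I in G major

The scale of C major is C D E F G A B; G is degree 5, and the triad built there (G-B-D) is major, so it is V.
The scale of G major is G A B C D E F♯; G is degree 1, and the triad built there (G-B-D) is major, so it is I.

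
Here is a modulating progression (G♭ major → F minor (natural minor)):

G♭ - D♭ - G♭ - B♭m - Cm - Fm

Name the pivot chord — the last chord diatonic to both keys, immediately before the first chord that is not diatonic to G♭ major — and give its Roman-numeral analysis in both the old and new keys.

Chords diatonic to G♭ major: G♭, A♭m, B♭m, C♭, D♭, E♭m, Fdim.
Reading the progression, the first chord not in that set is Cm, so the modulation leaves G♭ major there.
The chord immediately before Cm is B♭m, which is diatonic to both keys: iii in G♭ major and iv in F minor.

B♭m — iii in G♭ major, iv in F minor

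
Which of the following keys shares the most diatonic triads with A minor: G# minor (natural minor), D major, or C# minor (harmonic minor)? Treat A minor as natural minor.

Triads of A minor (natural minor): A minor (i), B diminished (ii°), C major (III), D minor (iv), E minor (v), F major (VI), G major (VII).
G# minor (natural minor) shares 0: none.
D major shares 2: Em, G.
C# minor (harmonic minor) shares 0: none.
The most common triads (2) are shared with D major.

D major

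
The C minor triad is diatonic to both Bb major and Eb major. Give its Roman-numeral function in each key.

The scale of Bb major is Bb C D Eb F G A; C is degree 2, and the triad built there (C-Eb-G) is minor, so it is ii.
The scale of Eb major is Eb F G Ab Bb C D; C is degree 6, and the triad built there (C-Eb-G) is minor, so it is vi.

ii in Bb major; vi in Eb major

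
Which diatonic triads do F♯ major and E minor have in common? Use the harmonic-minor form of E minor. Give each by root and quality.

Triads in F♯ major: F♯ major (I), G♯ minor (ii), A♯ minor (iii), B major (IV), C♯ major (V), D♯ minor (vi), E♯ diminished (vii°).
Triads in E minor (harmonic minor): E minor (i), F♯ diminished (ii°), G augmented (III+), A minor (iv), B major (V), C major (VI), D♯ diminished (vii°).
Shared triads with their functions: B major (IV in F♯ major, V in E minor).

B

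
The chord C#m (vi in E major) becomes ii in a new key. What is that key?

B major

The numeral ii denotes a minor triad on scale degree 2. With C# on degree 2, the tonic of the new key is B.
Degree 2 carries a minor triad in major keys, so the destination is B major.
Check: the diatonic triads of B major are B (I), C#m (ii), D#m (iii), E (IV), F# (V), G#m (vi), A#dim (vii°) — C#m is indeed ii.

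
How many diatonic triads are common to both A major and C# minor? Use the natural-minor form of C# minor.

4

Diatonic triads of A major: A major (I), B minor (ii), C# minor (iii), D major (IV), E major (V), F# minor (vi), G# diminished (vii°).
Diatonic triads of C# minor (natural minor): C# minor (i), D# diminished (ii°), E major (III), F# minor (iv), G# minor (v), A major (VI), B major (VII).
Matching root and quality in both lists: A major, C# minor, E major, F# minor.
That gives 4 common triads.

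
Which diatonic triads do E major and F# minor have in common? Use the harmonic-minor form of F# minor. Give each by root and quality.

F#m

Triads in E major: E (I), F#m (ii), G#m (iii), A (IV), B (V), C#m (vi), D#dim (vii°).
Triads in F# minor (harmonic minor): F#m (i), G#dim (ii°), Aaug (III+), Bm (iv), C# (V), D (VI), E#dim (vii°).
Shared triads with their functions: F#m (ii in E major, i in F# minor).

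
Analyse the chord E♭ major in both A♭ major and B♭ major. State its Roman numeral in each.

V in A♭ major; IV in B♭ major

The scale of A♭ major is A♭ B♭ C D♭ E♭ F G; E♭ is degree 5, and the triad built there (E♭-G-B♭) is major, so it is V.
The scale of B♭ major is B♭ C D E♭ F G A; E♭ is degree 4, and the triad built there (E♭-G-B♭) is major, so it is IV.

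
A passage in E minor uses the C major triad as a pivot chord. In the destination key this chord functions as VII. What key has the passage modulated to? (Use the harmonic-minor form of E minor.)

D minor

The numeral VII denotes a major triad on scale degree 7. With C on degree 7, the tonic of the new key is D.
Degree 7 carries a major triad in natural-minor keys, so the destination is D minor.
Check: the diatonic triads of D minor (natural minor) are Dm (i), Edim (ii°), F (III), Gm (iv), Am (v), Bb (VI), C (VII) — C major is indeed VII.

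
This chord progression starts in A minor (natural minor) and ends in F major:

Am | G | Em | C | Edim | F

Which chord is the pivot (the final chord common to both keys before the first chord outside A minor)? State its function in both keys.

Chords diatonic to A minor: Am, Bdim, C, Dm, Em, F, G.
Reading the progression, the first chord not in that set is Edim, so the modulation leaves A minor there.
The chord immediately before Edim is C, which is diatonic to both keys: III in A minor and V in F major.

C — III in A minor, V in F major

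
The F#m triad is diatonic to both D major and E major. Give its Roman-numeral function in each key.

iii in D major; ii in E major

The scale of D major is D E F# G A B C#; F# is degree 3, and the triad built there (F#-A-C#) is minor, so it is iii.
The scale of E major is E F# G# A B C# D#; F# is degree 2, and the triad built there (F#-A-C#) is minor, so it is ii.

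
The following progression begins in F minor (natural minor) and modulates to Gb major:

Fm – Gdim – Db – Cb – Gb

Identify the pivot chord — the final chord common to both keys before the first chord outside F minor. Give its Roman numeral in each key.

Db — VI in F minor, V in Gb major

Chords diatonic to F minor: Fm, Gdim, Ab, Bbm, Cm, Db, Eb.
Reading the progression, the first chord not in that set is Cb, so the modulation leaves F minor there.
The chord immediately before Cb is Db, which is diatonic to both keys: VI in F minor and V in Gb major.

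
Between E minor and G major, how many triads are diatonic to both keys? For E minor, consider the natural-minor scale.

7

Diatonic triads of E minor (natural minor): E minor (i), F♯ diminished (ii°), G major (III), A minor (iv), B minor (v), C major (VI), D major (VII).
Diatonic triads of G major: G major (I), A minor (ii), B minor (iii), C major (IV), D major (V), E minor (vi), F♯ diminished (vii°).
Matching root and quality in both lists: E minor, F♯ diminished, G major, A minor, B minor, C major, D major.
That gives 7 common triads.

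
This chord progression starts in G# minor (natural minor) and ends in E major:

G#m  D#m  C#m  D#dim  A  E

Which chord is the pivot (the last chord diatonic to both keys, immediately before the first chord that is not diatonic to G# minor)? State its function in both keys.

C#m — iv in G# minor, vi in E major

Chords diatonic to G# minor: G#m, A#dim, B, C#m, D#m, E, F#.
Reading the progression, the first chord not in that set is D#dim, so the modulation leaves G# minor there.
The chord immediately before D#dim is C#m, which is diatonic to both keys: iv in G# minor and vi in E major.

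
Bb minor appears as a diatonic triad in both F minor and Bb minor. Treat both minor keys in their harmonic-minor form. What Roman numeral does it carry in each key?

The scale of F minor (harmonic minor) is F G Ab Bb C Db E; Bb is degree 4, and the triad built there (Bb-Db-F) is minor, so it is iv.
The scale of Bb minor (harmonic minor) is Bb C Db Eb F Gb A; Bb is degree 1, and the triad built there (Bb-Db-F) is minor, so it is i.

iv in F minor; i in Bb minor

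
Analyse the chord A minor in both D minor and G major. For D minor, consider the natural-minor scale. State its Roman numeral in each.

The scale of D minor (natural minor) is D E F G A Bb C; A is degree 5, and the triad built there (A-C-E) is minor, so it is v.
The scale of G major is G A B C D E F#; A is degree 2, and the triad built there (A-C-E) is minor, so it is ii.

v in D minor; ii in G major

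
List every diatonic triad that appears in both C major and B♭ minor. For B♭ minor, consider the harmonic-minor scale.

F

Triads in C major: C major (I), D minor (ii), E minor (iii), F major (IV), G major (V), A minor (vi), B diminished (vii°).
Triads in B♭ minor (harmonic minor): B♭ minor (i), C diminished (ii°), D♭ augmented (III+), E♭ minor (iv), F major (V), G♭ major (VI), A diminished (vii°).
Shared triads with their functions: F major (IV in C major, V in B♭ minor).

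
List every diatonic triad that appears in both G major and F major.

Triads in G major: G major (I), A minor (ii), B minor (iii), C major (IV), D major (V), E minor (vi), F♯ diminished (vii°).
Triads in F major: F major (I), G minor (ii), A minor (iii), B♭ major (IV), C major (V), D minor (vi), E diminished (vii°).
Shared triads with their functions: A minor (ii in G major, iii in F major); C major (IV in G major, V in F major).

Am, C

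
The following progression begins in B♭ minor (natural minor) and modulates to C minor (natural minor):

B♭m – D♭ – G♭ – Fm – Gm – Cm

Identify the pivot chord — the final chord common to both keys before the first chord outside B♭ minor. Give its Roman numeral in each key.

Chords diatonic to B♭ minor: B♭m, Cdim, D♭, E♭m, Fm, G♭, A♭.
Reading the progression, the first chord not in that set is Gm, so the modulation leaves B♭ minor there.
The chord immediately before Gm is Fm, which is diatonic to both keys: v in B♭ minor and iv in C minor.

Fm — v in B♭ minor, iv in C minor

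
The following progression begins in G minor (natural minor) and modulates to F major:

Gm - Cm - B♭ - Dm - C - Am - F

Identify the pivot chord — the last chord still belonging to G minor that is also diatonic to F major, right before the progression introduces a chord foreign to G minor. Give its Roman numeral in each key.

Chords diatonic to G minor: Gm, Adim, B♭, Cm, Dm, E♭, F.
Reading the progression, the first chord not in that set is C, so the modulation leaves G minor there.
The chord immediately before C is Dm, which is diatonic to both keys: v in G minor and vi in F major.

Dm — v in G minor, vi in F major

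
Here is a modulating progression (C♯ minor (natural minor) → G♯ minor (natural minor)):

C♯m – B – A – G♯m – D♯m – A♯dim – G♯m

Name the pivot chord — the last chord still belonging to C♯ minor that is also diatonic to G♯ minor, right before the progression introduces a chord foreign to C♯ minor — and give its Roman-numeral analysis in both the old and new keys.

G♯m — v in C♯ minor, i in G♯ minor

Chords diatonic to C♯ minor: C♯m, D♯dim, E, F♯m, G♯m, A, B.
Reading the progression, the first chord not in that set is D♯m, so the modulation leaves C♯ minor there.
The chord immediately before D♯m is G♯m, which is diatonic to both keys: v in C♯ minor and i in G♯ minor.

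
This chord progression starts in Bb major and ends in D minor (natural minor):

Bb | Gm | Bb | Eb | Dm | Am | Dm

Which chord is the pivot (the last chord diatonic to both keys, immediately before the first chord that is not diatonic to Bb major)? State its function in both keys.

Chords diatonic to Bb major: Bb, Cm, Dm, Eb, F, Gm, Adim.
Reading the progression, the first chord not in that set is Am, so the modulation leaves Bb major there.
The chord immediately before Am is Dm, which is diatonic to both keys: iii in Bb major and i in D minor.

Dm — iii in Bb major, i in D minor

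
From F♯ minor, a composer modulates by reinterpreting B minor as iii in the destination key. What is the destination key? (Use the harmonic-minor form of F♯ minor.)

The numeral iii denotes a minor triad on scale degree 3. With B on degree 3, the tonic of the new key is G.
Degree 3 carries a minor triad in major keys, so the destination is G major.
Check: the diatonic triads of G major are G (I), Am (ii), Bm (iii), C (IV), D (V), Em (vi), F♯dim (vii°) — B minor is indeed iii.

G major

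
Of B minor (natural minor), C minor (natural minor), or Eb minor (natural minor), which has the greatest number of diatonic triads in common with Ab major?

C minor

Triads of Ab major: Ab major (I), Bb minor (ii), C minor (iii), Db major (IV), Eb major (V), F minor (vi), G diminished (vii°).
B minor (natural minor) shares 0: none.
C minor (natural minor) shares 4: Ab, Cm, Eb, Fm.
Eb minor (natural minor) shares 2: Bbm, Db.
The most common triads (4) are shared with C minor.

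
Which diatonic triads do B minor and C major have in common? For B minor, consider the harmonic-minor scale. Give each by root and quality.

Triads in B minor (harmonic minor): B minor (i), C♯ diminished (ii°), D augmented (III+), E minor (iv), F♯ major (V), G major (VI), A♯ diminished (vii°).
Triads in C major: C major (I), D minor (ii), E minor (iii), F major (IV), G major (V), A minor (vi), B diminished (vii°).
Shared triads with their functions: E minor (iv in B minor, iii in C major); G major (VI in B minor, V in C major).

Em, G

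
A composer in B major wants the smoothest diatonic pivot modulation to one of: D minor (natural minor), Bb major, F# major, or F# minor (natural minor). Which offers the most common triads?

F# major

Triads of B major: B major (I), C# minor (ii), D# minor (iii), E major (IV), F# major (V), G# minor (vi), A# diminished (vii°).
D minor (natural minor) shares 0: none.
Bb major shares 0: none.
F# major shares 4: B, D#m, F#, G#m.
F# minor (natural minor) shares 2: C#m, E.
The most common triads (4) are shared with F# major.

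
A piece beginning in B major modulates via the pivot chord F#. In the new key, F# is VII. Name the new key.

The numeral VII denotes a major triad on scale degree 7. With F# on degree 7, the tonic of the new key is G#.
Degree 7 carries a major triad in natural-minor keys, so the destination is G# minor.
Check: the diatonic triads of G# minor (natural minor) are G#m (i), A#dim (ii°), B (III), C#m (iv), D#m (v), E (VI), F# (VII) — F# is indeed VII.

G# minor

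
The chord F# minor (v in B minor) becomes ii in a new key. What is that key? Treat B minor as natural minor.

E major

The numeral ii denotes a minor triad on scale degree 2. With F# on degree 2, the tonic of the new key is E.
Degree 2 carries a minor triad in major keys, so the destination is E major.
Check: the diatonic triads of E major are E (I), F#m (ii), G#m (iii), A (IV), B (V), C#m (vi), D#dim (vii°) — F# minor is indeed ii.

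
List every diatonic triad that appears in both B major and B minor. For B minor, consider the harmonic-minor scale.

Triads in B major: B (I), C♯m (ii), D♯m (iii), E (IV), F♯ (V), G♯m (vi), A♯dim (vii°).
Triads in B minor (harmonic minor): Bm (i), C♯dim (ii°), Daug (III+), Em (iv), F♯ (V), G (VI), A♯dim (vii°).
Shared triads with their functions: F♯ (V in B major, V in B minor); A♯dim (vii° in B major, vii° in B minor).

F♯, A♯dim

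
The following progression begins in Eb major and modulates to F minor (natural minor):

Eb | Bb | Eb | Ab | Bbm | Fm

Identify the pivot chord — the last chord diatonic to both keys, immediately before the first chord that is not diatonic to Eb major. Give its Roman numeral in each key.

Chords diatonic to Eb major: Eb, Fm, Gm, Ab, Bb, Cm, Ddim.
Reading the progression, the first chord not in that set is Bbm, so the modulation leaves Eb major there.
The chord immediately before Bbm is Ab, which is diatonic to both keys: IV in Eb major and III in F minor.

Ab — IV in Eb major, III in F minor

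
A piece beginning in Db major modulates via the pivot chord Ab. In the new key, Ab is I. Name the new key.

Ab major

The numeral I denotes a major triad on scale degree 1. With Ab on degree 1, the tonic of the new key is Ab.
Degree 1 carries a major triad in major keys, so the destination is Ab major.
Check: the diatonic triads of Ab major are Ab (I), Bbm (ii), Cm (iii), Db (IV), Eb (V), Fm (vi), Gdim (vii°) — Ab is indeed I.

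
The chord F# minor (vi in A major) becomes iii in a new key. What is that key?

D major

The numeral iii denotes a minor triad on scale degree 3. With F# on degree 3, the tonic of the new key is D.
Degree 3 carries a minor triad in major keys, so the destination is D major.
Check: the diatonic triads of D major are D (I), Em (ii), F#m (iii), G (IV), A (V), Bm (vi), C#dim (vii°) — F# minor is indeed iii.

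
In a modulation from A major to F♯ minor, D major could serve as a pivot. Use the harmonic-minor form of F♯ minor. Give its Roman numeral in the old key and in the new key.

IV in A major; VI in F♯ minor

The scale of A major is A B C♯ D E F♯ G♯; D is degree 4, and the triad built there (D-F♯-A) is major, so it is IV.
The scale of F♯ minor (harmonic minor) is F♯ G♯ A B C♯ D E♯; D is degree 6, and the triad built there (D-F♯-A) is major, so it is VI.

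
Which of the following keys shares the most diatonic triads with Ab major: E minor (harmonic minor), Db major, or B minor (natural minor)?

Triads of Ab major: Ab (I), Bbm (ii), Cm (iii), Db (IV), Eb (V), Fm (vi), Gdim (vii°).
E minor (harmonic minor) shares 0: none.
Db major shares 4: Ab, Bbm, Db, Fm.
B minor (natural minor) shares 0: none.
The most common triads (4) are shared with Db major.

Db major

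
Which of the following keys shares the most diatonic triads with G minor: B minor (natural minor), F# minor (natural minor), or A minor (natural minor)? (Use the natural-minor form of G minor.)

Triads of G minor (natural minor): Gm (i), Adim (ii°), Bb (III), Cm (iv), Dm (v), Eb (VI), F (VII).
B minor (natural minor) shares 0: none.
F# minor (natural minor) shares 0: none.
A minor (natural minor) shares 2: Dm, F.
The most common triads (2) are shared with A minor.

A minor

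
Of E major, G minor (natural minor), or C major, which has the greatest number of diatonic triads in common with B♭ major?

G minor

Triads of B♭ major: B♭ major (I), C minor (ii), D minor (iii), E♭ major (IV), F major (V), G minor (vi), A diminished (vii°).
E major shares 0: none.
G minor (natural minor) shares 7: B♭, Cm, Dm, E♭, F, Gm, Adim.
C major shares 2: Dm, F.
The most common triads (7) are shared with G minor.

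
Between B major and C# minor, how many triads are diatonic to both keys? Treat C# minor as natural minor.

Diatonic triads of B major: B (I), C#m (ii), D#m (iii), E (IV), F# (V), G#m (vi), A#dim (vii°).
Diatonic triads of C# minor (natural minor): C#m (i), D#dim (ii°), E (III), F#m (iv), G#m (v), A (VI), B (VII).
Matching root and quality in both lists: B, C#m, E, G#m.
That gives 4 common triads.

4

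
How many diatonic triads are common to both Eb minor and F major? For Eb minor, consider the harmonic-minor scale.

1

Diatonic triads of Eb minor (harmonic minor): Ebm (i), Fdim (ii°), Gbaug (III+), Abm (iv), Bb (V), Cb (VI), Ddim (vii°).
Diatonic triads of F major: F (I), Gm (ii), Am (iii), Bb (IV), C (V), Dm (vi), Edim (vii°).
Matching root and quality in both lists: Bb.
That gives 1 common triad.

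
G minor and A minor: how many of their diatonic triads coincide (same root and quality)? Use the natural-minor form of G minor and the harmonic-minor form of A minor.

Diatonic triads of G minor (natural minor): Gm (i), Adim (ii°), Bb (III), Cm (iv), Dm (v), Eb (VI), F (VII).
Diatonic triads of A minor (harmonic minor): Am (i), Bdim (ii°), Caug (III+), Dm (iv), E (V), F (VI), G#dim (vii°).
Matching root and quality in both lists: Dm, F.
That gives 2 common triads.

2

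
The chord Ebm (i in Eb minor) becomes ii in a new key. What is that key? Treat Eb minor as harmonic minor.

Db major

The numeral ii denotes a minor triad on scale degree 2. With Eb on degree 2, the tonic of the new key is Db.
Degree 2 carries a minor triad in major keys, so the destination is Db major.
Check: the diatonic triads of Db major are Db (I), Ebm (ii), Fm (iii), Gb (IV), Ab (V), Bbm (vi), Cdim (vii°) — Ebm is indeed ii.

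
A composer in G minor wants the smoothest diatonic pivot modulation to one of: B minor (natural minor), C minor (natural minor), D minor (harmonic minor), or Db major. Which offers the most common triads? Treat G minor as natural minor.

Triads of G minor (natural minor): Gm (i), Adim (ii°), Bb (III), Cm (iv), Dm (v), Eb (VI), F (VII).
B minor (natural minor) shares 0: none.
C minor (natural minor) shares 4: Gm, Bb, Cm, Eb.
D minor (harmonic minor) shares 3: Gm, Bb, Dm.
Db major shares 0: none.
The most common triads (4) are shared with C minor.

C minor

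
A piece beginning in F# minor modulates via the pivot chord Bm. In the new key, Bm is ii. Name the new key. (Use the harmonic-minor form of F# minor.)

A major

The numeral ii denotes a minor triad on scale degree 2. With B on degree 2, the tonic of the new key is A.
Degree 2 carries a minor triad in major keys, so the destination is A major.
Check: the diatonic triads of A major are A (I), Bm (ii), C#m (iii), D (IV), E (V), F#m (vi), G#dim (vii°) — Bm is indeed ii.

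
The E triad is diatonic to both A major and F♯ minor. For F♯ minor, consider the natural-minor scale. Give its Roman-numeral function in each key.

The scale of A major is A B C♯ D E F♯ G♯; E is degree 5, and the triad built there (E-G♯-B) is major, so it is V.
The scale of F♯ minor (natural minor) is F♯ G♯ A B C♯ D E; E is degree 7, and the triad built there (E-G♯-B) is major, so it is VII.

V in A major; VII in F♯ minor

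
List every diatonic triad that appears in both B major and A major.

Triads in B major: B (I), C#m (ii), D#m (iii), E (IV), F# (V), G#m (vi), A#dim (vii°).
Triads in A major: A (I), Bm (ii), C#m (iii), D (IV), E (V), F#m (vi), G#dim (vii°).
Shared triads with their functions: C#m (ii in B major, iii in A major); E (IV in B major, V in A major).

C#m, E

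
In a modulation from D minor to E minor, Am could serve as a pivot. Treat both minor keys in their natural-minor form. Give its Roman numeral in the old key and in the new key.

The scale of D minor (natural minor) is D E F G A B♭ C; A is degree 5, and the triad built there (A-C-E) is minor, so it is v.
The scale of E minor (natural minor) is E F♯ G A B C D; A is degree 4, and the triad built there (A-C-E) is minor, so it is iv.

v in D minor; iv in E minor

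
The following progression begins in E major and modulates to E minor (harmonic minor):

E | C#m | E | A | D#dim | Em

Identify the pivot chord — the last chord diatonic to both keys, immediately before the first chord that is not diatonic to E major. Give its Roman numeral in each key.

Chords diatonic to E major: E, F#m, G#m, A, B, C#m, D#dim.
Reading the progression, the first chord not in that set is Em, so the modulation leaves E major there.
The chord immediately before Em is D#dim, which is diatonic to both keys: vii° in E major and vii° in E minor.

D#dim — vii° in E major, vii° in E minor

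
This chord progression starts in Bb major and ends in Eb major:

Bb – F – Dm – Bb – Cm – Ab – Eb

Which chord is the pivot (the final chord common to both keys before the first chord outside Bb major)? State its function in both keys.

Cm — ii in Bb major, vi in Eb major

Chords diatonic to Bb major: Bb, Cm, Dm, Eb, F, Gm, Adim.
Reading the progression, the first chord not in that set is Ab, so the modulation leaves Bb major there.
The chord immediately before Ab is Cm, which is diatonic to both keys: ii in Bb major and vi in Eb major.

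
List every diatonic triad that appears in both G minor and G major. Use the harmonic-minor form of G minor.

D, F#dim

Triads in G minor (harmonic minor): Gm (i), Adim (ii°), Bbaug (III+), Cm (iv), D (V), Eb (VI), F#dim (vii°).
Triads in G major: G (I), Am (ii), Bm (iii), C (IV), D (V), Em (vi), F#dim (vii°).
Shared triads with their functions: D (V in G minor, V in G major); F#dim (vii° in G minor, vii° in G major).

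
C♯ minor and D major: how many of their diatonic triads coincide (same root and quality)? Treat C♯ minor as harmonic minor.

Diatonic triads of C♯ minor (harmonic minor): C♯m (i), D♯dim (ii°), Eaug (III+), F♯m (iv), G♯ (V), A (VI), B♯dim (vii°).
Diatonic triads of D major: D (I), Em (ii), F♯m (iii), G (IV), A (V), Bm (vi), C♯dim (vii°).
Matching root and quality in both lists: F♯m, A.
That gives 2 common triads.

2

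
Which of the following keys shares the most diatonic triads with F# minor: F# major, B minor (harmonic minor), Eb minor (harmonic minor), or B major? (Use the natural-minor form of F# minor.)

Triads of F# minor (natural minor): F# minor (i), G# diminished (ii°), A major (III), B minor (iv), C# minor (v), D major (VI), E major (VII).
F# major shares 0: none.
B minor (harmonic minor) shares 1: Bm.
Eb minor (harmonic minor) shares 0: none.
B major shares 2: C#m, E.
The most common triads (2) are shared with B major.

B major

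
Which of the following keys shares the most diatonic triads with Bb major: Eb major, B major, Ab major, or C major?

Eb major

Triads of Bb major: Bb (I), Cm (ii), Dm (iii), Eb (IV), F (V), Gm (vi), Adim (vii°).
Eb major shares 4: Bb, Cm, Eb, Gm.
B major shares 0: none.
Ab major shares 2: Cm, Eb.
C major shares 2: Dm, F.
The most common triads (4) are shared with Eb major.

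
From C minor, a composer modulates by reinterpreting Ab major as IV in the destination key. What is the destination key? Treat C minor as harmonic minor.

Eb major

The numeral IV denotes a major triad on scale degree 4. With Ab on degree 4, the tonic of the new key is Eb.
Degree 4 carries a major triad in major keys, so the destination is Eb major.
Check: the diatonic triads of Eb major are Eb (I), Fm (ii), Gm (iii), Ab (IV), Bb (V), Cm (vi), Ddim (vii°) — Ab major is indeed IV.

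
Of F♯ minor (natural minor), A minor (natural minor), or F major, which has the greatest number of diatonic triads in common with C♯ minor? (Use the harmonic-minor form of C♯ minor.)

F♯ minor

Triads of C♯ minor (harmonic minor): C♯m (i), D♯dim (ii°), Eaug (III+), F♯m (iv), G♯ (V), A (VI), B♯dim (vii°).
F♯ minor (natural minor) shares 3: C♯m, F♯m, A.
A minor (natural minor) shares 0: none.
F major shares 0: none.
The most common triads (3) are shared with F♯ minor.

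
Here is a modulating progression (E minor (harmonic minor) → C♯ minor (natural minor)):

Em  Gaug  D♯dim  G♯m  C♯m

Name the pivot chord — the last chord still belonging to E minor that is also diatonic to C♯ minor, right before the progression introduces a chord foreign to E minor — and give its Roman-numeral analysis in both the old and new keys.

D♯dim — vii° in E minor, ii° in C♯ minor

Chords diatonic to E minor: Em, F♯dim, Gaug, Am, B, C, D♯dim.
Reading the progression, the first chord not in that set is G♯m, so the modulation leaves E minor there.
The chord immediately before G♯m is D♯dim, which is diatonic to both keys: vii° in E minor and ii° in C♯ minor.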